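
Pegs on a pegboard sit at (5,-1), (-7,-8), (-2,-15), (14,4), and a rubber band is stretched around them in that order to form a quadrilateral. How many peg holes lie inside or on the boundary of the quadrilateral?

Using the shoelace formula, 2A = |[5·(-8) − (-7)·(-1)] + [(-7)·(-15) − (-2)·(-8)] + [(-2)·4 − 14·(-15)] + [14·(-1) − 5·4]| = 210, so the area is 105.
Summing gcd(|Δx|,|Δy|) over the edges gives the boundary count: gcd(12,7) + gcd(5,7) + gcd(16,19) + gcd(9,5) = 1+1+1+1 = 4.
Pick's theorem gives I = A − B/2 + 1 = 105 − 4/2 + 1 = 104, so the closed region contains I + B = 104 + 4 = 108 lattice points.

108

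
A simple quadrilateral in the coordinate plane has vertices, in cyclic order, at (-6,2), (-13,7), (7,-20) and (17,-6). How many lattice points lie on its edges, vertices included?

Summing gcd(|Δx|,|Δy|) over the edges gives the boundary count: gcd(7,5) + gcd(20,27) + gcd(10,14) + gcd(23,8) = 1+1+2+1 = 5.

5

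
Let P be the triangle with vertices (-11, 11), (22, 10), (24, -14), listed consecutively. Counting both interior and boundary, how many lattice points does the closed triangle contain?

The shoelace formula gives twice the area as |[(-11)·10 − 22·11] + [22·(-14) − 24·10] + [24·11 − (-11)·(-14)]| = 790, so the area is 395.
The number of boundary lattice points is Σ gcd(|Δx|,|Δy|) = gcd(33,1) + gcd(2,24) + gcd(35,25) = 1+2+5 = 8.
Pick's theorem gives I = A − B/2 + 1 = 395 − 8/2 + 1 = 392, so the closed region contains I + B = 392 + 8 = 400 lattice points.

400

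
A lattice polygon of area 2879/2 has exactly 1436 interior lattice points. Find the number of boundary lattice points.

9

Pick's theorem gives A = I + B/2 − 1, so B = 2(A − I + 1) = 2(2879/2 − 1436 + 1) = 9.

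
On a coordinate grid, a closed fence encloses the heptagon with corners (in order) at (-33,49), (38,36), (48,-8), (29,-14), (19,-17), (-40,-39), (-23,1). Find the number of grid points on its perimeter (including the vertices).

9

Summing gcd(|Δx|,|Δy|) over the edges gives the boundary count: gcd(71,13) + gcd(10,44) + gcd(19,6) + gcd(10,3) + gcd(59,22) + gcd(17,40) + gcd(10,48) = 1+2+1+1+1+1+2 = 9.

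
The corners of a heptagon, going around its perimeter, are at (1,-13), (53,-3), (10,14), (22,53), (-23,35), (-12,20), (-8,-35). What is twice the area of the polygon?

The shoelace formula gives twice the area as |(1·(-3) − 53·(-13)) + (53·14 − 10·(-3)) + (10·53 − 22·14) + (22·35 − (-23)·53) + ((-23)·20 − (-12)·35) + ((-12)·(-35) − (-8)·20) + ((-8)·(-13) − 1·(-35))| = 4348, so the area is 2174.

4348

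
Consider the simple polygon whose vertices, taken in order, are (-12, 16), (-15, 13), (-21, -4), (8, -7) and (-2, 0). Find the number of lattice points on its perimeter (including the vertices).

The number of boundary lattice points is Σ gcd(|Δx|,|Δy|) = gcd(3,3) + gcd(6,17) + gcd(29,3) + gcd(10,7) + gcd(10,16) = 3+1+1+1+2 = 8.

8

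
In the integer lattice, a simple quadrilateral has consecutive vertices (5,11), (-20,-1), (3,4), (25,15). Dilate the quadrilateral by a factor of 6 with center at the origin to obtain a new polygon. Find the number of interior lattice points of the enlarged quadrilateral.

5044

Using the shoelace formula, 2A = |[5·(-1) − (-20)·11] + [(-20)·4 − 3·(-1)] + [3·15 − 25·4] + [25·11 − 5·15]| = 283, so the area is 141.5.
Summing gcd(|Δx|,|Δy|) over the edges gives the boundary count: gcd(25,12) + gcd(23,5) + gcd(22,11) + gcd(20,4) = 1+1+11+4 = 17.
Scaling by 6 multiplies the area by 6² = 36 (so the new area is 5094) and multiplies the boundary lattice-point count by 6, giving 102.
By Pick's theorem, the interior count of the dilated polygon is 5094 − 102/2 + 1 = 5044.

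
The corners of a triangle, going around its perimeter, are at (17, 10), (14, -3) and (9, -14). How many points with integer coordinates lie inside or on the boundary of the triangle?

By the shoelace formula, twice the signed area is |[17·(-3) − 14·10] + [14·(-14) − 9·(-3)] + [9·10 − 17·(-14)]| = 32, so the area is 16.
Summing gcd(|Δx|,|Δy|) over the edges gives the boundary count: gcd(3,13) + gcd(5,11) + gcd(8,24) = 1+1+8 = 10.
Pick's theorem gives I = A − B/2 + 1 = 16 − 10/2 + 1 = 12, so the closed region contains I + B = 12 + 10 = 22 lattice points.

22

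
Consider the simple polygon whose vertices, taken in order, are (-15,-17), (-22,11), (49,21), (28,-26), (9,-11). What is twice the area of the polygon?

3794

Using the shoelace formula, 2A = |((-15)·11 − (-22)·(-17)) + ((-22)·21 − 49·11) + (49·(-26) − 28·21) + (28·(-11) − 9·(-26)) + (9·(-17) − (-15)·(-11))| = 3794, so the area is 1897.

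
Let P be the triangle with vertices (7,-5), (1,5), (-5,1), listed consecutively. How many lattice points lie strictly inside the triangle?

38

By the shoelace formula, twice the signed area is |[7·5 − 1·(-5)] + [1·1 − (-5)·5] + [(-5)·(-5) − 7·1]| = 84, so the area is 42.
Summing gcd(|Δx|,|Δy|) over the edges gives the boundary count: gcd(6,10) + gcd(6,4) + gcd(12,6) = 2+2+6 = 10.
By Pick's theorem A = I + B/2 − 1, so I = 42 − 10/2 + 1 = 38.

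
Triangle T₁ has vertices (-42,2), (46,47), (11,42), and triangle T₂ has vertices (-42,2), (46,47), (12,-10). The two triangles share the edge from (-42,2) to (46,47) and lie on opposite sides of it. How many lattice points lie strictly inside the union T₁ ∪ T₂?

2305

The union is the simple quadrilateral with vertices (-42,2), (11,42), (46,47), (12,-10) in order.
Using the shoelace formula, 2A = |((-42)·42 − 11·2) + (11·47 − 46·42) + (46·(-10) − 12·47) + (12·2 − (-42)·(-10))| = 4621, so the area is 4621/2.
Summing gcd(|Δx|,|Δy|) over the edges gives the boundary count: gcd(53,40) + gcd(35,5) + gcd(34,57) + gcd(54,12) = 1+5+1+6 = 13.
By Pick's theorem I = A − B/2 + 1 = 4621/2 − 13/2 + 1 = 2305.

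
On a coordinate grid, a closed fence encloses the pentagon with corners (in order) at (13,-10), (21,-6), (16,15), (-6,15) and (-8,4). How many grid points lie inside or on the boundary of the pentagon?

The shoelace formula gives twice the area as |[13·(-6) − 21·(-10)] + [21·15 − 16·(-6)] + [16·15 − (-6)·15] + [(-6)·4 − (-8)·15] + [(-8)·(-10) − 13·4]| = 997, so the area is 498.5.
Summing gcd(|Δx|,|Δy|) over the edges gives the boundary count: gcd(8,4) + gcd(5,21) + gcd(22,0) + gcd(2,11) + gcd(21,14) = 4+1+22+1+7 = 35.
Pick's theorem gives I = A − B/2 + 1 = 498.5 − 35/2 + 1 = 482, so the closed region contains I + B = 482 + 35 = 517 lattice points.

517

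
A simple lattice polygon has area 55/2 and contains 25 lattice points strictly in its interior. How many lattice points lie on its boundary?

7

Pick's theorem gives A = I + B/2 − 1, so B = 2(A − I + 1) = 2(55/2 − 25 + 1) = 7.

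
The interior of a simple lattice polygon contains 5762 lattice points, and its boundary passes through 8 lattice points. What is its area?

By Pick's theorem, A = I + B/2 − 1 = 5762 + 8/2 − 1 = 5765.

5765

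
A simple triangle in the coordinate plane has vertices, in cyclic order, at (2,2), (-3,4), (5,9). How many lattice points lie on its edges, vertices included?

Summing gcd(|Δx|,|Δy|) over the edges gives the boundary count: gcd(5,2) + gcd(8,5) + gcd(3,7) = 1+1+1 = 3.

3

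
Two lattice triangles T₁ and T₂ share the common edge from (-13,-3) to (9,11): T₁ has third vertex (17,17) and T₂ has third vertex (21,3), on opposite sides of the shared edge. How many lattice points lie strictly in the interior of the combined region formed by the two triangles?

The union is the simple quadrilateral with vertices (-13,-3), (17,17), (9,11), (21,3) in order.
Using the shoelace formula, 2A = |[(-13)·17 − 17·(-3)] + [17·11 − 9·17] + [9·3 − 21·11] + [21·(-3) − (-13)·3]| = 364, so the area is 182.
Summing gcd(|Δx|,|Δy|) over the edges gives the boundary count: gcd(30,20) + gcd(8,6) + gcd(12,8) + gcd(34,6) = 10+2+4+2 = 18.
By Pick's theorem I = A − B/2 + 1 = 182 − 18/2 + 1 = 174.

174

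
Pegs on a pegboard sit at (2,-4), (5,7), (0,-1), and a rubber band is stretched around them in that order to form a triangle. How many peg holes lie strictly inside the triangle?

15

The shoelace formula gives twice the area as |(2·7 − 5·(-4)) + (5·(-1) − 0·7) + (0·(-4) − 2·(-1))| = 31, so the area is 31/2.
The number of boundary lattice points is Σ gcd(|Δx|,|Δy|) = gcd(3,11) + gcd(5,8) + gcd(2,3) = 1+1+1 = 3.
By Pick's theorem A = I + B/2 − 1, so I = 31/2 − 3/2 + 1 = 15.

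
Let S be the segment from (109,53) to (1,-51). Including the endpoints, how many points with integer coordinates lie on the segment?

5

The number of lattice points on a segment between lattice points is gcd(|Δx|,|Δy|) + 1 = gcd(108,104) + 1 = 4 + 1 = 5.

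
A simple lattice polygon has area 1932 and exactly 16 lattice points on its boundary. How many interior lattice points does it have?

1925

From Pick's theorem, I = A − B/2 + 1 = 1932 − 16/2 + 1 = 1925.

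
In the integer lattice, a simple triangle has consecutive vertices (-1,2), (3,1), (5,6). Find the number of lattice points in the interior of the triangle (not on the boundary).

By the shoelace formula, twice the signed area is |[(-1)·1 − 3·2] + [3·6 − 5·1] + [5·2 − (-1)·6]| = 22, so the area is 11.
Along each edge there are gcd(|Δx|,|Δy|)+1 lattice points, so counting each shared vertex once the boundary has gcd(4,1) + gcd(2,5) + gcd(6,4) = 1+1+2 = 4.
Pick's theorem gives I = A − B/2 + 1 = 11 − 4/2 + 1 = 10.

10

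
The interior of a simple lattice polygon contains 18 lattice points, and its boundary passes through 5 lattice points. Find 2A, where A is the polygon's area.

39

Pick's theorem states A = I + B/2 − 1, so A = 18 + 5/2 − 1 = 39/2.
Hence 2A = 39.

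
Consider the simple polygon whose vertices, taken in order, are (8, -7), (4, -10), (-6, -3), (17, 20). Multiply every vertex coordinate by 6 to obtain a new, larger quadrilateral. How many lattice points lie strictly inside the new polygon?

Using the shoelace formula, 2A = |[8·(-10) − 4·(-7)] + [4·(-3) − (-6)·(-10)] + [(-6)·20 − 17·(-3)] + [17·(-7) − 8·20]| = 472, so the area is 236.
The number of boundary lattice points is Σ gcd(|Δx|,|Δy|) = gcd(4,3) + gcd(10,7) + gcd(23,23) + gcd(9,27) = 1+1+23+9 = 34.
Scaling by 6 multiplies the area by 6² = 36 (so the new area is 8496) and multiplies the boundary lattice-point count by 6, giving 204.
By Pick's theorem, the interior count of the dilated polygon is 8496 − 204/2 + 1 = 8395.

8395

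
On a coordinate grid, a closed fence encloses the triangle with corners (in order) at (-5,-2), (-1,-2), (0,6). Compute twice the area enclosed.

32

The shoelace formula gives twice the area as |((-5)·(-2) − (-1)·(-2)) + ((-1)·6 − 0·(-2)) + (0·(-2) − (-5)·6)| = 32, so the area is 16.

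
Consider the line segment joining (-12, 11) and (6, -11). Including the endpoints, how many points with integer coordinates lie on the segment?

The number of lattice points on a segment between lattice points is gcd(|Δx|,|Δy|) + 1 = gcd(18,22) + 1 = 2 + 1 = 3.

3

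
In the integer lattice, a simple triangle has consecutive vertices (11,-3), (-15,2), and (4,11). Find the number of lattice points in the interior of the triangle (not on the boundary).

By the shoelace formula, twice the signed area is |(11·2 − (-15)·(-3)) + ((-15)·11 − 4·2) + (4·(-3) − 11·11)| = 329, so the area is 329/2.
Summing gcd(|Δx|,|Δy|) over the edges gives the boundary count: gcd(26,5) + gcd(19,9) + gcd(7,14) = 1+1+7 = 9.
Pick's theorem gives I = A − B/2 + 1 = 329/2 − 9/2 + 1 = 161.

161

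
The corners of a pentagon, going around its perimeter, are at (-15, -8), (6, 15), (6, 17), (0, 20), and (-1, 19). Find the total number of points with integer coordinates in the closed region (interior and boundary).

Using the shoelace formula, 2A = |[(-15)·15 − 6·(-8)] + [6·17 − 6·15] + [6·20 − 0·17] + [0·19 − (-1)·20] + [(-1)·(-8) − (-15)·19]| = 268, so the area is 134.
Along each edge there are gcd(|Δx|,|Δy|)+1 lattice points, so counting each shared vertex once the boundary has gcd(21,23) + gcd(0,2) + gcd(6,3) + gcd(1,1) + gcd(14,27) = 1+2+3+1+1 = 8.
Pick's theorem gives I = A − B/2 + 1 = 134 − 8/2 + 1 = 131, so the closed region contains I + B = 131 + 8 = 139 lattice points.

139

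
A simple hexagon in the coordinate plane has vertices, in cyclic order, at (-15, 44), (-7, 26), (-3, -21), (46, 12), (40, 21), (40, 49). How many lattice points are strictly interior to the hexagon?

2568

The shoelace formula gives twice the area as |((-15)·26 − (-7)·44) + ((-7)·(-21) − (-3)·26) + ((-3)·12 − 46·(-21)) + (46·21 − 40·12) + (40·49 − 40·21) + (40·44 − (-15)·49)| = 5174, so the area is 2587.
The number of boundary lattice points is Σ gcd(|Δx|,|Δy|) = gcd(8,18) + gcd(4,47) + gcd(49,33) + gcd(6,9) + gcd(0,28) + gcd(55,5) = 2+1+1+3+28+5 = 40.
By Pick's theorem A = I + B/2 − 1, so I = 2587 − 40/2 + 1 = 2568.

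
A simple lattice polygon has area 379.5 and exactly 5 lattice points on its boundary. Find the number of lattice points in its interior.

378

Pick's theorem A = I + B/2 − 1 rearranges to I = A − B/2 + 1 = 379.5 − 5/2 + 1 = 378.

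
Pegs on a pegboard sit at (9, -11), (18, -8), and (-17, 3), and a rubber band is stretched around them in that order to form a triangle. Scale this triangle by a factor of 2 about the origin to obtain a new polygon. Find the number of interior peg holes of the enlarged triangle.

Using the shoelace formula, 2A = |(9·(-8) − 18·(-11)) + (18·3 − (-17)·(-8)) + ((-17)·(-11) − 9·3)| = 204, so the area is 102.
Summing gcd(|Δx|,|Δy|) over the edges gives the boundary count: gcd(9,3) + gcd(35,11) + gcd(26,14) = 3+1+2 = 6.
Scaling by 2 multiplies the area by 2² = 4 (so the new area is 408) and multiplies the boundary lattice-point count by 2, giving 12.
By Pick's theorem, the interior count of the dilated polygon is 408 − 12/2 + 1 = 403.

403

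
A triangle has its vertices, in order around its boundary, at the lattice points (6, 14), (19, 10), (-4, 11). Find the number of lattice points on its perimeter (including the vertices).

Summing gcd(|Δx|,|Δy|) over the edges gives the boundary count: gcd(13,4) + gcd(23,1) + gcd(10,3) = 1+1+1 = 3.

3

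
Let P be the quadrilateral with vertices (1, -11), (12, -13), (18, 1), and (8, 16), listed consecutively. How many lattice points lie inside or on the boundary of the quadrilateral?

By the shoelace formula, twice the signed area is |(1·(-13) − 12·(-11)) + (12·1 − 18·(-13)) + (18·16 − 8·1) + (8·(-11) − 1·16)| = 541, so the area is 541/2.
The number of boundary lattice points is Σ gcd(|Δx|,|Δy|) = gcd(11,2) + gcd(6,14) + gcd(10,15) + gcd(7,27) = 1+2+5+1 = 9.
Pick's theorem gives I = A − B/2 + 1 = 541/2 − 9/2 + 1 = 267, so the closed region contains I + B = 267 + 9 = 276 lattice points.

276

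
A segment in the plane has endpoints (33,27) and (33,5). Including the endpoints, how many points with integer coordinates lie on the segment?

23

The number of lattice points on a segment between lattice points is gcd(|Δx|,|Δy|) + 1 = gcd(0,22) + 1 = 22 + 1 = 23.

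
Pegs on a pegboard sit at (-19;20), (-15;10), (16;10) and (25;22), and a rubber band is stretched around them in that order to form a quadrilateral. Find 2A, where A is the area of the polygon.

Using the shoelace formula, 2A = |((-19)·10 − (-15)·20) + ((-15)·10 − 16·10) + (16·22 − 25·10) + (25·20 − (-19)·22)| = 820, so the area is 410.

820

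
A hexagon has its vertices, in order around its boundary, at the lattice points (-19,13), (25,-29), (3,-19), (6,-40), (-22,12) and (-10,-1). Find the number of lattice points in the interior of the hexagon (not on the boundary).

By the shoelace formula, twice the signed area is |((-19)·(-29) − 25·13) + (25·(-19) − 3·(-29)) + (3·(-40) − 6·(-19)) + (6·12 − (-22)·(-40)) + ((-22)·(-1) − (-10)·12) + ((-10)·13 − (-19)·(-1))| = 983, so the area is 491.5.
The number of boundary lattice points is Σ gcd(|Δx|,|Δy|) = gcd(44,42) + gcd(22,10) + gcd(3,21) + gcd(28,52) + gcd(12,13) + gcd(9,14) = 2+2+3+4+1+1 = 13.
By Pick's theorem A = I + B/2 − 1, so I = 491.5 − 13/2 + 1 = 486.

486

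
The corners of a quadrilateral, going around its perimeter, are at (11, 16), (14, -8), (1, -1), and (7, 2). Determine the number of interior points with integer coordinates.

106

By the shoelace formula, twice the signed area is |(11·(-8) − 14·16) + (14·(-1) − 1·(-8)) + (1·2 − 7·(-1)) + (7·16 − 11·2)| = 219, so the area is 109.5.
Along each edge there are gcd(|Δx|,|Δy|)+1 lattice points, so counting each shared vertex once the boundary has gcd(3,24) + gcd(13,7) + gcd(6,3) + gcd(4,14) = 3+1+3+2 = 9.
By Pick's theorem A = I + B/2 − 1, so I = 109.5 − 9/2 + 1 = 106.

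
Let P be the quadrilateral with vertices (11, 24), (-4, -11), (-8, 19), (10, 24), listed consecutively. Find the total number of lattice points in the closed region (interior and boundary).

Using the shoelace formula, 2A = |[11·(-11) − (-4)·24] + [(-4)·19 − (-8)·(-11)] + [(-8)·24 − 10·19] + [10·24 − 11·24]| = 595, so the area is 297.5.
The number of boundary lattice points is Σ gcd(|Δx|,|Δy|) = gcd(15,35) + gcd(4,30) + gcd(18,5) + gcd(1,0) = 5+2+1+1 = 9.
Pick's theorem gives I = A − B/2 + 1 = 297.5 − 9/2 + 1 = 294, so the closed region contains I + B = 294 + 9 = 303 lattice points.

303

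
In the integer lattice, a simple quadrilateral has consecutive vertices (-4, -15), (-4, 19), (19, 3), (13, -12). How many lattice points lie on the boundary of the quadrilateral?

39

Along each edge there are gcd(|Δx|,|Δy|)+1 lattice points, so counting each shared vertex once the boundary has gcd(0,34) + gcd(23,16) + gcd(6,15) + gcd(17,3) = 34+1+3+1 = 39.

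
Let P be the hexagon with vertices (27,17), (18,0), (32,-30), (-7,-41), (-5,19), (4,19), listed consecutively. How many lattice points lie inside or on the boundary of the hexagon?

Using the shoelace formula, 2A = |[27·0 − 18·17] + [18·(-30) − 32·0] + [32·(-41) − (-7)·(-30)] + [(-7)·19 − (-5)·(-41)] + [(-5)·19 − 4·19] + [4·17 − 27·19]| = 3322, so the area is 1661.
The number of boundary lattice points is Σ gcd(|Δx|,|Δy|) = gcd(9,17) + gcd(14,30) + gcd(39,11) + gcd(2,60) + gcd(9,0) + gcd(23,2) = 1+2+1+2+9+1 = 16.
Pick's theorem gives I = A − B/2 + 1 = 1661 − 16/2 + 1 = 1654, so the closed region contains I + B = 1654 + 16 = 1670 lattice points.

1670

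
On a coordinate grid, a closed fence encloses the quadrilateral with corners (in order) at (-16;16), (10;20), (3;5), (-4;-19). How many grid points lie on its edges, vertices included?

5

The number of boundary lattice points is Σ gcd(|Δx|,|Δy|) = gcd(26,4) + gcd(7,15) + gcd(7,24) + gcd(12,35) = 2+1+1+1 = 5.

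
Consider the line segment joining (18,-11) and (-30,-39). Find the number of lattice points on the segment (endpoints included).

5

The number of lattice points on a segment between lattice points is gcd(|Δx|,|Δy|) + 1 = gcd(48,28) + 1 = 4 + 1 = 5.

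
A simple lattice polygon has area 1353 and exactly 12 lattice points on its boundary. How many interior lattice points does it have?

From Pick's theorem, I = A − B/2 + 1 = 1353 − 12/2 + 1 = 1348.

1348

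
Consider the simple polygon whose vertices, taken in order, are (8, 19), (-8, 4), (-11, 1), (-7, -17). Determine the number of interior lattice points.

The shoelace formula gives twice the area as |[8·4 − (-8)·19] + [(-8)·1 − (-11)·4] + [(-11)·(-17) − (-7)·1] + [(-7)·19 − 8·(-17)]| = 417, so the area is 208.5.
The number of boundary lattice points is Σ gcd(|Δx|,|Δy|) = gcd(16,15) + gcd(3,3) + gcd(4,18) + gcd(15,36) = 1+3+2+3 = 9.
Pick's theorem gives I = A − B/2 + 1 = 208.5 − 9/2 + 1 = 205.

205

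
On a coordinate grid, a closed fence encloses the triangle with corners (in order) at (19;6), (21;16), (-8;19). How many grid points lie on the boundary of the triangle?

4

The number of boundary lattice points is Σ gcd(|Δx|,|Δy|) = gcd(2,10) + gcd(29,3) + gcd(27,13) = 2+1+1 = 4.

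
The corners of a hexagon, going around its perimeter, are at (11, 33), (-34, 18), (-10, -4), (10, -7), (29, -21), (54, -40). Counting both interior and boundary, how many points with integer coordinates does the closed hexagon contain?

1979

Using the shoelace formula, 2A = |(11·18 − (-34)·33) + ((-34)·(-4) − (-10)·18) + ((-10)·(-7) − 10·(-4)) + (10·(-21) − 29·(-7)) + (29·(-40) − 54·(-21)) + (54·33 − 11·(-40))| = 3935, so the area is 3935/2.
Summing gcd(|Δx|,|Δy|) over the edges gives the boundary count: gcd(45,15) + gcd(24,22) + gcd(20,3) + gcd(19,14) + gcd(25,19) + gcd(43,73) = 15+2+1+1+1+1 = 21.
Pick's theorem gives I = A − B/2 + 1 = 3935/2 − 21/2 + 1 = 1958, so the closed region contains I + B = 1958 + 21 = 1979 lattice points.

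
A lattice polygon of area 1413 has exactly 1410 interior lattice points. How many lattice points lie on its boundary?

8

Pick's theorem gives A = I + B/2 − 1, so B = 2(A − I + 1) = 2(1413 − 1410 + 1) = 8.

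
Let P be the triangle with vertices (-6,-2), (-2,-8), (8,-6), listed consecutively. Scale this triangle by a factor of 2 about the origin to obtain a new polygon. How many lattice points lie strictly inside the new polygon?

131

The shoelace formula gives twice the area as |((-6)·(-8) − (-2)·(-2)) + ((-2)·(-6) − 8·(-8)) + (8·(-2) − (-6)·(-6))| = 68, so the area is 34.
The number of boundary lattice points is Σ gcd(|Δx|,|Δy|) = gcd(4,6) + gcd(10,2) + gcd(14,4) = 2+2+2 = 6.
Scaling by 2 multiplies the area by 2² = 4 (so the new area is 136) and multiplies the boundary lattice-point count by 2, giving 12.
By Pick's theorem, the interior count of the dilated polygon is 136 − 12/2 + 1 = 131.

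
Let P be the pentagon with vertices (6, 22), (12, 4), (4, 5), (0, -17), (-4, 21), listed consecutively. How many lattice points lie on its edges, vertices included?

Summing gcd(|Δx|,|Δy|) over the edges gives the boundary count: gcd(6,18) + gcd(8,1) + gcd(4,22) + gcd(4,38) + gcd(10,1) = 6+1+2+2+1 = 12.

12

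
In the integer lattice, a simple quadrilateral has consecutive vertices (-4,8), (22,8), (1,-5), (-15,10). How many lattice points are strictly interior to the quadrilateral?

By the shoelace formula, twice the signed area is |[(-4)·8 − 22·8] + [22·(-5) − 1·8] + [1·10 − (-15)·(-5)] + [(-15)·8 − (-4)·10]| = 471, so the area is 471/2.
Along each edge there are gcd(|Δx|,|Δy|)+1 lattice points, so counting each shared vertex once the boundary has gcd(26,0) + gcd(21,13) + gcd(16,15) + gcd(11,2) = 26+1+1+1 = 29.
Pick's theorem gives I = A − B/2 + 1 = 471/2 − 29/2 + 1 = 222.

222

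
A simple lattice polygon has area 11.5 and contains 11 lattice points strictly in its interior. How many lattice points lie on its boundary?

3

Pick's theorem gives A = I + B/2 − 1, so B = 2(A − I + 1) = 2(11.5 − 11 + 1) = 3.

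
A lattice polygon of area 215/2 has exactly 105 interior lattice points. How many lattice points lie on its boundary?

Pick's theorem gives A = I + B/2 − 1, so B = 2(A − I + 1) = 2(215/2 − 105 + 1) = 7.

7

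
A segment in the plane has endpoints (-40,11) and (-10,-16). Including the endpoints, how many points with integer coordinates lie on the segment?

4

The number of lattice points on a segment between lattice points is gcd(|Δx|,|Δy|) + 1 = gcd(30,27) + 1 = 3 + 1 = 4.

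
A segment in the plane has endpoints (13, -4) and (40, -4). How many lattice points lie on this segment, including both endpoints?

The number of lattice points on a segment between lattice points is gcd(|Δx|,|Δy|) + 1 = gcd(27,0) + 1 = 27 + 1 = 28.

28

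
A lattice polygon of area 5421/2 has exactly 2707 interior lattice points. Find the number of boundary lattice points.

Pick's theorem gives A = I + B/2 − 1, so B = 2(A − I + 1) = 2(5421/2 − 2707 + 1) = 9.

9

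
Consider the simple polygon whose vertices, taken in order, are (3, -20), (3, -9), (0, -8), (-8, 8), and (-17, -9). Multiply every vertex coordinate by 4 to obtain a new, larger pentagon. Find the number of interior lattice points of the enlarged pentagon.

4117

The shoelace formula gives twice the area as |(3·(-9) − 3·(-20)) + (3·(-8) − 0·(-9)) + (0·8 − (-8)·(-8)) + ((-8)·(-9) − (-17)·8) + ((-17)·(-20) − 3·(-9))| = 520, so the area is 260.
Along each edge there are gcd(|Δx|,|Δy|)+1 lattice points, so counting each shared vertex once the boundary has gcd(0,11) + gcd(3,1) + gcd(8,16) + gcd(9,17) + gcd(20,11) = 11+1+8+1+1 = 22.
Scaling by 4 multiplies the area by 4² = 16 (so the new area is 4160) and multiplies the boundary lattice-point count by 4, giving 88.
By Pick's theorem, the interior count of the dilated polygon is 4160 − 88/2 + 1 = 4117.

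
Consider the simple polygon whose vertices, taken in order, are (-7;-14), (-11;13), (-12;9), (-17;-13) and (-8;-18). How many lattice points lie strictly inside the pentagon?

153

The shoelace formula gives twice the area as |[(-7)·13 − (-11)·(-14)] + [(-11)·9 − (-12)·13] + [(-12)·(-13) − (-17)·9] + [(-17)·(-18) − (-8)·(-13)] + [(-8)·(-14) − (-7)·(-18)]| = 309, so the area is 154.5.
Along each edge there are gcd(|Δx|,|Δy|)+1 lattice points, so counting each shared vertex once the boundary has gcd(4,27) + gcd(1,4) + gcd(5,22) + gcd(9,5) + gcd(1,4) = 1+1+1+1+1 = 5.
By Pick's theorem A = I + B/2 − 1, so I = 154.5 − 5/2 + 1 = 153.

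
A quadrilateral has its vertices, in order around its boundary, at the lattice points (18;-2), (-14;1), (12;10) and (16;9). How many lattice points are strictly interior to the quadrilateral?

203

The shoelace formula gives twice the area as |[18·1 − (-14)·(-2)] + [(-14)·10 − 12·1] + [12·9 − 16·10] + [16·(-2) − 18·9]| = 408, so the area is 204.
The number of boundary lattice points is Σ gcd(|Δx|,|Δy|) = gcd(32,3) + gcd(26,9) + gcd(4,1) + gcd(2,11) = 1+1+1+1 = 4.
By Pick's theorem A = I + B/2 − 1, so I = 204 − 4/2 + 1 = 203.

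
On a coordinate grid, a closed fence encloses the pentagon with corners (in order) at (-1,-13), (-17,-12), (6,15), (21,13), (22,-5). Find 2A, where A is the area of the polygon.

Using the shoelace formula, 2A = |[(-1)·(-12) − (-17)·(-13)] + [(-17)·15 − 6·(-12)] + [6·13 − 21·15] + [21·(-5) − 22·13] + [22·(-13) − (-1)·(-5)]| = 1311, so the area is 1311/2.

1311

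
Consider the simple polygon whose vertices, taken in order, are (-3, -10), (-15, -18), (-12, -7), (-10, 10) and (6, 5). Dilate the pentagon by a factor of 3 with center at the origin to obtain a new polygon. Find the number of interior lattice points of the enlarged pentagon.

The shoelace formula gives twice the area as |[(-3)·(-18) − (-15)·(-10)] + [(-15)·(-7) − (-12)·(-18)] + [(-12)·10 − (-10)·(-7)] + [(-10)·5 − 6·10] + [6·(-10) − (-3)·5]| = 552, so the area is 276.
Along each edge there are gcd(|Δx|,|Δy|)+1 lattice points, so counting each shared vertex once the boundary has gcd(12,8) + gcd(3,11) + gcd(2,17) + gcd(16,5) + gcd(9,15) = 4+1+1+1+3 = 10.
Scaling by 3 multiplies the area by 3² = 9 (so the new area is 2484) and multiplies the boundary lattice-point count by 3, giving 30.
By Pick's theorem, the interior count of the dilated polygon is 2484 − 30/2 + 1 = 2470.

2470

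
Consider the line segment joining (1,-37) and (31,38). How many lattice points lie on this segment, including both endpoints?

16

The number of lattice points on a segment between lattice points is gcd(|Δx|,|Δy|) + 1 = gcd(30,75) + 1 = 15 + 1 = 16.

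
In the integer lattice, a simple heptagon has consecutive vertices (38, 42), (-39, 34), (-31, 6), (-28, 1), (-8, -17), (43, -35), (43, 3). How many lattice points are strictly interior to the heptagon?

4330

Using the shoelace formula, 2A = |[38·34 − (-39)·42] + [(-39)·6 − (-31)·34] + [(-31)·1 − (-28)·6] + [(-28)·(-17) − (-8)·1] + [(-8)·(-35) − 43·(-17)] + [43·3 − 43·(-35)] + [43·42 − 38·3]| = 8708, so the area is 4354.
The number of boundary lattice points is Σ gcd(|Δx|,|Δy|) = gcd(77,8) + gcd(8,28) + gcd(3,5) + gcd(20,18) + gcd(51,18) + gcd(0,38) + gcd(5,39) = 1+4+1+2+3+38+1 = 50.
Pick's theorem gives I = A − B/2 + 1 = 4354 − 50/2 + 1 = 4330.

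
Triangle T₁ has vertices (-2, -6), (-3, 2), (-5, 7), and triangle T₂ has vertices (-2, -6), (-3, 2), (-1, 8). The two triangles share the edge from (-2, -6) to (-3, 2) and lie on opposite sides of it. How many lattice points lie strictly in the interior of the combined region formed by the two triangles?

The union is the simple quadrilateral with vertices (-2, -6), (-5, 7), (-3, 2), (-1, 8) in order.
Using the shoelace formula, 2A = |((-2)·7 − (-5)·(-6)) + ((-5)·2 − (-3)·7) + ((-3)·8 − (-1)·2) + ((-1)·(-6) − (-2)·8)| = 33, so the area is 16.5.
Summing gcd(|Δx|,|Δy|) over the edges gives the boundary count: gcd(3,13) + gcd(2,5) + gcd(2,6) + gcd(1,14) = 1+1+2+1 = 5.
By Pick's theorem I = A − B/2 + 1 = 16.5 − 5/2 + 1 = 15.

15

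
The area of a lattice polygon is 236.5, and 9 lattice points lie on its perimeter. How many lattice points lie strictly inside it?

233

From Pick's theorem, I = A − B/2 + 1 = 236.5 − 9/2 + 1 = 233.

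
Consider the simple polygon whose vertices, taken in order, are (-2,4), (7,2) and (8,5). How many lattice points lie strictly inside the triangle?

Using the shoelace formula, 2A = |[(-2)·2 − 7·4] + [7·5 − 8·2] + [8·4 − (-2)·5]| = 29, so the area is 29/2.
Summing gcd(|Δx|,|Δy|) over the edges gives the boundary count: gcd(9,2) + gcd(1,3) + gcd(10,1) = 1+1+1 = 3.
Pick's theorem gives I = A − B/2 + 1 = 29/2 − 3/2 + 1 = 14.

14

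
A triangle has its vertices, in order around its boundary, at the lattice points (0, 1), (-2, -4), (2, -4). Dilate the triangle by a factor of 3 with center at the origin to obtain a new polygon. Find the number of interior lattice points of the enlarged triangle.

The shoelace formula gives twice the area as |(0·(-4) − (-2)·1) + ((-2)·(-4) − 2·(-4)) + (2·1 − 0·(-4))| = 20, so the area is 10.
The number of boundary lattice points is Σ gcd(|Δx|,|Δy|) = gcd(2,5) + gcd(4,0) + gcd(2,5) = 1+4+1 = 6.
Scaling by 3 multiplies the area by 3² = 9 (so the new area is 90) and multiplies the boundary lattice-point count by 3, giving 18.
By Pick's theorem, the interior count of the dilated polygon is 90 − 18/2 + 1 = 82.

82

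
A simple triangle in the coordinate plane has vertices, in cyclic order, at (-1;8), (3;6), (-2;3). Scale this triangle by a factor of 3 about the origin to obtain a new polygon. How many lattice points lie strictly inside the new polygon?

94

The shoelace formula gives twice the area as |((-1)·6 − 3·8) + (3·3 − (-2)·6) + ((-2)·8 − (-1)·3)| = 22, so the area is 11.
Along each edge there are gcd(|Δx|,|Δy|)+1 lattice points, so counting each shared vertex once the boundary has gcd(4,2) + gcd(5,3) + gcd(1,5) = 2+1+1 = 4.
Scaling by 3 multiplies the area by 3² = 9 (so the new area is 99) and multiplies the boundary lattice-point count by 3, giving 12.
By Pick's theorem, the interior count of the dilated polygon is 99 − 12/2 + 1 = 94.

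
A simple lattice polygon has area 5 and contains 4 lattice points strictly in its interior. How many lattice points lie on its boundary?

4

Pick's theorem gives A = I + B/2 − 1, so B = 2(A − I + 1) = 2(5 − 4 + 1) = 4.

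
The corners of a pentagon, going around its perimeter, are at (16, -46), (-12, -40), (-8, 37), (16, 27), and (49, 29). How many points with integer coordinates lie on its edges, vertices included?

9

Along each edge there are gcd(|Δx|,|Δy|)+1 lattice points, so counting each shared vertex once the boundary has gcd(28,6) + gcd(4,77) + gcd(24,10) + gcd(33,2) + gcd(33,75) = 2+1+2+1+3 = 9.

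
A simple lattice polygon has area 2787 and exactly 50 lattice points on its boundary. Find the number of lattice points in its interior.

2763

From Pick's theorem, I = A − B/2 + 1 = 2787 − 50/2 + 1 = 2763.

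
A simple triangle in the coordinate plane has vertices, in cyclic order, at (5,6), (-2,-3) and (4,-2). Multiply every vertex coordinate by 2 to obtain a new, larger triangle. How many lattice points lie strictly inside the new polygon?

92

By the shoelace formula, twice the signed area is |[5·(-3) − (-2)·6] + [(-2)·(-2) − 4·(-3)] + [4·6 − 5·(-2)]| = 47, so the area is 47/2.
Summing gcd(|Δx|,|Δy|) over the edges gives the boundary count: gcd(7,9) + gcd(6,1) + gcd(1,8) = 1+1+1 = 3.
Scaling by 2 multiplies the area by 2² = 4 (so the new area is 94) and multiplies the boundary lattice-point count by 2, giving 6.
By Pick's theorem, the interior count of the dilated polygon is 94 − 6/2 + 1 = 92.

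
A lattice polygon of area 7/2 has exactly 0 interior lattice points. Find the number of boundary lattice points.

9

Pick's theorem gives A = I + B/2 − 1, so B = 2(A − I + 1) = 2(7/2 − 0 + 1) = 9.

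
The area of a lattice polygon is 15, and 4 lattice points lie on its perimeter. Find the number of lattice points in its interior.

14

From Pick's theorem, I = A − B/2 + 1 = 15 − 4/2 + 1 = 14.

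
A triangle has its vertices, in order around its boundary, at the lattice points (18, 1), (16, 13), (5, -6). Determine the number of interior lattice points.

Using the shoelace formula, 2A = |(18·13 − 16·1) + (16·(-6) − 5·13) + (5·1 − 18·(-6))| = 170, so the area is 85.
The number of boundary lattice points is Σ gcd(|Δx|,|Δy|) = gcd(2,12) + gcd(11,19) + gcd(13,7) = 2+1+1 = 4.
By Pick's theorem A = I + B/2 − 1, so I = 85 − 4/2 + 1 = 84.

84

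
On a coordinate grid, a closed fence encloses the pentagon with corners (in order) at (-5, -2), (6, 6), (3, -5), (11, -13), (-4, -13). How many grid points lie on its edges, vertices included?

26

The number of boundary lattice points is Σ gcd(|Δx|,|Δy|) = gcd(11,8) + gcd(3,11) + gcd(8,8) + gcd(15,0) + gcd(1,11) = 1+1+8+15+1 = 26.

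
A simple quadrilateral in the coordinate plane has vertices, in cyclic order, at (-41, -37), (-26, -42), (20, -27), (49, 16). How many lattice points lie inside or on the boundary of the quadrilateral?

The shoelace formula gives twice the area as |((-41)·(-42) − (-26)·(-37)) + ((-26)·(-27) − 20·(-42)) + (20·16 − 49·(-27)) + (49·(-37) − (-41)·16)| = 2788, so the area is 1394.
The number of boundary lattice points is Σ gcd(|Δx|,|Δy|) = gcd(15,5) + gcd(46,15) + gcd(29,43) + gcd(90,53) = 5+1+1+1 = 8.
Pick's theorem gives I = A − B/2 + 1 = 1394 − 8/2 + 1 = 1391, so the closed region contains I + B = 1391 + 8 = 1399 lattice points.

1399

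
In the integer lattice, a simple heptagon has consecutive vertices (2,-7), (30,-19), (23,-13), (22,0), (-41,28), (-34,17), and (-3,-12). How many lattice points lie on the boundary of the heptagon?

The number of boundary lattice points is Σ gcd(|Δx|,|Δy|) = gcd(28,12) + gcd(7,6) + gcd(1,13) + gcd(63,28) + gcd(7,11) + gcd(31,29) + gcd(5,5) = 4+1+1+7+1+1+5 = 20.

20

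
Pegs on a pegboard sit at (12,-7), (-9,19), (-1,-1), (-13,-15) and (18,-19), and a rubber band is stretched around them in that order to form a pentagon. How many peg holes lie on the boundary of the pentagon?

14

Summing gcd(|Δx|,|Δy|) over the edges gives the boundary count: gcd(21,26) + gcd(8,20) + gcd(12,14) + gcd(31,4) + gcd(6,12) = 1+4+2+1+6 = 14.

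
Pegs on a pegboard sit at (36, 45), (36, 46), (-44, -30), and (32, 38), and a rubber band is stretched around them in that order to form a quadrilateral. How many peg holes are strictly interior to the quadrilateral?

166

Using the shoelace formula, 2A = |[36·46 − 36·45] + [36·(-30) − (-44)·46] + [(-44)·38 − 32·(-30)] + [32·45 − 36·38]| = 340, so the area is 170.
Along each edge there are gcd(|Δx|,|Δy|)+1 lattice points, so counting each shared vertex once the boundary has gcd(0,1) + gcd(80,76) + gcd(76,68) + gcd(4,7) = 1+4+4+1 = 10.
By Pick's theorem A = I + B/2 − 1, so I = 170 − 10/2 + 1 = 166.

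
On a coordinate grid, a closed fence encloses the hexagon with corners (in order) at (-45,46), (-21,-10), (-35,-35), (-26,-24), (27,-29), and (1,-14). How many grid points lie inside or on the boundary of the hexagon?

The shoelace formula gives twice the area as |((-45)·(-10) − (-21)·46) + ((-21)·(-35) − (-35)·(-10)) + ((-35)·(-24) − (-26)·(-35)) + ((-26)·(-29) − 27·(-24)) + (27·(-14) − 1·(-29)) + (1·46 − (-45)·(-14))| = 2200, so the area is 1100.
Along each edge there are gcd(|Δx|,|Δy|)+1 lattice points, so counting each shared vertex once the boundary has gcd(24,56) + gcd(14,25) + gcd(9,11) + gcd(53,5) + gcd(26,15) + gcd(46,60) = 8+1+1+1+1+2 = 14.
Pick's theorem gives I = A − B/2 + 1 = 1100 − 14/2 + 1 = 1094, so the closed region contains I + B = 1094 + 14 = 1108 lattice points.

1108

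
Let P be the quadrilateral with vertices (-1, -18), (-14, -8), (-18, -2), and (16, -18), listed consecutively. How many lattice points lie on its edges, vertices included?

22

The number of boundary lattice points is Σ gcd(|Δx|,|Δy|) = gcd(13,10) + gcd(4,6) + gcd(34,16) + gcd(17,0) = 1+2+2+17 = 22.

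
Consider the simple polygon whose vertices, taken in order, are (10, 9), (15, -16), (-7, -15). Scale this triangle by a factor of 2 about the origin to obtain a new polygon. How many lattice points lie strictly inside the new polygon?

1084

The shoelace formula gives twice the area as |[10·(-16) − 15·9] + [15·(-15) − (-7)·(-16)] + [(-7)·9 − 10·(-15)]| = 545, so the area is 545/2.
Along each edge there are gcd(|Δx|,|Δy|)+1 lattice points, so counting each shared vertex once the boundary has gcd(5,25) + gcd(22,1) + gcd(17,24) = 5+1+1 = 7.
Scaling by 2 multiplies the area by 2² = 4 (so the new area is 1090) and multiplies the boundary lattice-point count by 2, giving 14.
By Pick's theorem, the interior count of the dilated polygon is 1090 − 14/2 + 1 = 1084.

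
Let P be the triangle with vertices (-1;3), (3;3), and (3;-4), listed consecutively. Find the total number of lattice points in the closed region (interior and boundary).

21

The shoelace formula gives twice the area as |[(-1)·3 − 3·3] + [3·(-4) − 3·3] + [3·3 − (-1)·(-4)]| = 28, so the area is 14.
Summing gcd(|Δx|,|Δy|) over the edges gives the boundary count: gcd(4,0) + gcd(0,7) + gcd(4,7) = 4+7+1 = 12.
Pick's theorem gives I = A − B/2 + 1 = 14 − 12/2 + 1 = 9, so the closed region contains I + B = 9 + 12 = 21 lattice points.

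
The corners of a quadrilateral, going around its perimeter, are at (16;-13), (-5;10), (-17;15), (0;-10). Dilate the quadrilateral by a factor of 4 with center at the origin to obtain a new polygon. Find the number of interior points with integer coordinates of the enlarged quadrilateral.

4153

The shoelace formula gives twice the area as |(16·10 − (-5)·(-13)) + ((-5)·15 − (-17)·10) + ((-17)·(-10) − 0·15) + (0·(-13) − 16·(-10))| = 520, so the area is 260.
Along each edge there are gcd(|Δx|,|Δy|)+1 lattice points, so counting each shared vertex once the boundary has gcd(21,23) + gcd(12,5) + gcd(17,25) + gcd(16,3) = 1+1+1+1 = 4.
Scaling by 4 multiplies the area by 4² = 16 (so the new area is 4160) and multiplies the boundary lattice-point count by 4, giving 16.
By Pick's theorem, the interior count of the dilated polygon is 4160 − 16/2 + 1 = 4153.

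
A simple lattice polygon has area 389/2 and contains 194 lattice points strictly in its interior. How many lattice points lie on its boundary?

3

Pick's theorem gives A = I + B/2 − 1, so B = 2(A − I + 1) = 2(389/2 − 194 + 1) = 3.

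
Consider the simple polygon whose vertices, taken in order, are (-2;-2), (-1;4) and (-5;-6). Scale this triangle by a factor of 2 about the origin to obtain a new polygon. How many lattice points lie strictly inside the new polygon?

Using the shoelace formula, 2A = |[(-2)·4 − (-1)·(-2)] + [(-1)·(-6) − (-5)·4] + [(-5)·(-2) − (-2)·(-6)]| = 14, so the area is 7.
Summing gcd(|Δx|,|Δy|) over the edges gives the boundary count: gcd(1,6) + gcd(4,10) + gcd(3,4) = 1+2+1 = 4.
Scaling by 2 multiplies the area by 2² = 4 (so the new area is 28) and multiplies the boundary lattice-point count by 2, giving 8.
By Pick's theorem, the interior count of the dilated polygon is 28 − 8/2 + 1 = 25.

25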